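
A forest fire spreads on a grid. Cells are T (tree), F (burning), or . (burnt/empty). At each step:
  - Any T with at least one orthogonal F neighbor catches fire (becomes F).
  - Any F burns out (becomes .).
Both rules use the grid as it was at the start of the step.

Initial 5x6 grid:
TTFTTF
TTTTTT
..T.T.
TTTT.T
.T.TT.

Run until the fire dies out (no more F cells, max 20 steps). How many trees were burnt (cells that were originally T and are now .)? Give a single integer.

Step 1: +5 fires, +2 burnt (F count now 5)
Step 2: +5 fires, +5 burnt (F count now 5)
Step 3: +3 fires, +5 burnt (F count now 3)
Step 4: +2 fires, +3 burnt (F count now 2)
Step 5: +3 fires, +2 burnt (F count now 3)
Step 6: +1 fires, +3 burnt (F count now 1)
Step 7: +0 fires, +1 burnt (F count now 0)
Fire out after step 7
Initially T: 20, now '.': 29
Total burnt (originally-T cells now '.'): 19

Answer: 19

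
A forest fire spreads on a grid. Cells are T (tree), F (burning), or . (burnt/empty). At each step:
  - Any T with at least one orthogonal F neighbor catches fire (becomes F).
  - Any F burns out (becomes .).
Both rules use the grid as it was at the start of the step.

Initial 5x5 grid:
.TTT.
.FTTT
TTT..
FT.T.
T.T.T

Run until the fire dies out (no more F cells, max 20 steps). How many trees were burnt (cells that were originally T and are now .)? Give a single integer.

Step 1: +6 fires, +2 burnt (F count now 6)
Step 2: +3 fires, +6 burnt (F count now 3)
Step 3: +2 fires, +3 burnt (F count now 2)
Step 4: +0 fires, +2 burnt (F count now 0)
Fire out after step 4
Initially T: 14, now '.': 22
Total burnt (originally-T cells now '.'): 11

Answer: 11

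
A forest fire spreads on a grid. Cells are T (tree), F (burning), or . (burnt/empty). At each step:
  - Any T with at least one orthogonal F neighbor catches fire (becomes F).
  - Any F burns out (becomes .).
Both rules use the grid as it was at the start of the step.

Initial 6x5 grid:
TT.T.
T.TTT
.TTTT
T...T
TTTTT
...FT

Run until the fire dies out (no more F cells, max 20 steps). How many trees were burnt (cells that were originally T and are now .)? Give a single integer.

Answer: 16

Derivation:
Step 1: +2 fires, +1 burnt (F count now 2)
Step 2: +2 fires, +2 burnt (F count now 2)
Step 3: +2 fires, +2 burnt (F count now 2)
Step 4: +2 fires, +2 burnt (F count now 2)
Step 5: +3 fires, +2 burnt (F count now 3)
Step 6: +2 fires, +3 burnt (F count now 2)
Step 7: +3 fires, +2 burnt (F count now 3)
Step 8: +0 fires, +3 burnt (F count now 0)
Fire out after step 8
Initially T: 19, now '.': 27
Total burnt (originally-T cells now '.'): 16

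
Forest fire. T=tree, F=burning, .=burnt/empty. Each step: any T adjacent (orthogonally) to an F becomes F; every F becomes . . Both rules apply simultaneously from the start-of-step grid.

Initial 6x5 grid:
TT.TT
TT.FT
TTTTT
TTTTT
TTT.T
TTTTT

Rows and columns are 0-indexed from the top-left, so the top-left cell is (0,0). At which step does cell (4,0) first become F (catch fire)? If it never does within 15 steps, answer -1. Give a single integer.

Step 1: cell (4,0)='T' (+3 fires, +1 burnt)
Step 2: cell (4,0)='T' (+4 fires, +3 burnt)
Step 3: cell (4,0)='T' (+3 fires, +4 burnt)
Step 4: cell (4,0)='T' (+5 fires, +3 burnt)
Step 5: cell (4,0)='T' (+6 fires, +5 burnt)
Step 6: cell (4,0)='F' (+4 fires, +6 burnt)
  -> target ignites at step 6
Step 7: cell (4,0)='.' (+1 fires, +4 burnt)
Step 8: cell (4,0)='.' (+0 fires, +1 burnt)
  fire out at step 8

6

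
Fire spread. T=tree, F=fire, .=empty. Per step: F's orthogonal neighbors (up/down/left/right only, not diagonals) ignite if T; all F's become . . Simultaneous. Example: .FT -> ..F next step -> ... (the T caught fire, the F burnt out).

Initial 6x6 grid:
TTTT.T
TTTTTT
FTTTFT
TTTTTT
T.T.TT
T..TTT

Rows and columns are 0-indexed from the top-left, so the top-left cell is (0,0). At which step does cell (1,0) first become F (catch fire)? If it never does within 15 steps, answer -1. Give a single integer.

Step 1: cell (1,0)='F' (+7 fires, +2 burnt)
  -> target ignites at step 1
Step 2: cell (1,0)='.' (+10 fires, +7 burnt)
Step 3: cell (1,0)='.' (+8 fires, +10 burnt)
Step 4: cell (1,0)='.' (+4 fires, +8 burnt)
Step 5: cell (1,0)='.' (+0 fires, +4 burnt)
  fire out at step 5

1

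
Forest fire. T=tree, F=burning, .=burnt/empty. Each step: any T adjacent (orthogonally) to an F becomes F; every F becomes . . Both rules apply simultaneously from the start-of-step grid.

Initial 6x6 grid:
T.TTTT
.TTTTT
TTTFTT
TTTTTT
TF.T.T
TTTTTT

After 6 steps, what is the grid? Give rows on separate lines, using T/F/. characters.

Step 1: 7 trees catch fire, 2 burn out
  T.TTTT
  .TTFTT
  TTF.FT
  TFTFTT
  F..T.T
  TFTTTT
Step 2: 11 trees catch fire, 7 burn out
  T.TFTT
  .TF.FT
  TF...F
  F.F.FT
  ...F.T
  F.FTTT
Step 3: 7 trees catch fire, 11 burn out
  T.F.FT
  .F...F
  F.....
  .....F
  .....T
  ...FTT
Step 4: 3 trees catch fire, 7 burn out
  T....F
  ......
  ......
  ......
  .....F
  ....FT
Step 5: 1 trees catch fire, 3 burn out
  T.....
  ......
  ......
  ......
  ......
  .....F
Step 6: 0 trees catch fire, 1 burn out
  T.....
  ......
  ......
  ......
  ......
  ......

T.....
......
......
......
......
......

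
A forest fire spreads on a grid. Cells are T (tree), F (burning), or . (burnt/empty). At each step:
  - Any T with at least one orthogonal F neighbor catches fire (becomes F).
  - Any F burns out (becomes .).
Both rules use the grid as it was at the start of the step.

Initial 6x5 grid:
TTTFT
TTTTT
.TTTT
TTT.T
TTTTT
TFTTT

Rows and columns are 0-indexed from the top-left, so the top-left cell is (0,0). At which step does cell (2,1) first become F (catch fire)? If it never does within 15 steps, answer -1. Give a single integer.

Step 1: cell (2,1)='T' (+6 fires, +2 burnt)
Step 2: cell (2,1)='T' (+8 fires, +6 burnt)
Step 3: cell (2,1)='F' (+9 fires, +8 burnt)
  -> target ignites at step 3
Step 4: cell (2,1)='.' (+3 fires, +9 burnt)
Step 5: cell (2,1)='.' (+0 fires, +3 burnt)
  fire out at step 5

3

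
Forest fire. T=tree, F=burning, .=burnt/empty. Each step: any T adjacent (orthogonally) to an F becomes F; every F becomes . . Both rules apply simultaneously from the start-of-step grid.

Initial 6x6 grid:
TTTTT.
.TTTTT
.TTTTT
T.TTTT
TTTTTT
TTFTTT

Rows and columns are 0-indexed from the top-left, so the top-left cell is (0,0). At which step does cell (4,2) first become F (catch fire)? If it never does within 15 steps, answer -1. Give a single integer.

Step 1: cell (4,2)='F' (+3 fires, +1 burnt)
  -> target ignites at step 1
Step 2: cell (4,2)='.' (+5 fires, +3 burnt)
Step 3: cell (4,2)='.' (+5 fires, +5 burnt)
Step 4: cell (4,2)='.' (+6 fires, +5 burnt)
Step 5: cell (4,2)='.' (+5 fires, +6 burnt)
Step 6: cell (4,2)='.' (+4 fires, +5 burnt)
Step 7: cell (4,2)='.' (+3 fires, +4 burnt)
Step 8: cell (4,2)='.' (+0 fires, +3 burnt)
  fire out at step 8

1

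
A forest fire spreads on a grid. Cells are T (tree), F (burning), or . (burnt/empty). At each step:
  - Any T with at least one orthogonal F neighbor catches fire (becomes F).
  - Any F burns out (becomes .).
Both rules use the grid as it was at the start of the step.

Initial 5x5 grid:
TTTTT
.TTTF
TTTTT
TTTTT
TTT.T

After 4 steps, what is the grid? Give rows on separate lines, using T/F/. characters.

Step 1: 3 trees catch fire, 1 burn out
  TTTTF
  .TTF.
  TTTTF
  TTTTT
  TTT.T
Step 2: 4 trees catch fire, 3 burn out
  TTTF.
  .TF..
  TTTF.
  TTTTF
  TTT.T
Step 3: 5 trees catch fire, 4 burn out
  TTF..
  .F...
  TTF..
  TTTF.
  TTT.F
Step 4: 3 trees catch fire, 5 burn out
  TF...
  .....
  TF...
  TTF..
  TTT..

TF...
.....
TF...
TTF..
TTT..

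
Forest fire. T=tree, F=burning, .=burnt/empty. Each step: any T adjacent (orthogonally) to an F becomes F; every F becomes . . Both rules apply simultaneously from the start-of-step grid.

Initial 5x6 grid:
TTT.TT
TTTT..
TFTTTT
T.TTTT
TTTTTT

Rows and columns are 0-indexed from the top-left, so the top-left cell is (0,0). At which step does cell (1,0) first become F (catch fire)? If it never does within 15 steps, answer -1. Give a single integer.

Step 1: cell (1,0)='T' (+3 fires, +1 burnt)
Step 2: cell (1,0)='F' (+6 fires, +3 burnt)
  -> target ignites at step 2
Step 3: cell (1,0)='.' (+7 fires, +6 burnt)
Step 4: cell (1,0)='.' (+4 fires, +7 burnt)
Step 5: cell (1,0)='.' (+2 fires, +4 burnt)
Step 6: cell (1,0)='.' (+1 fires, +2 burnt)
Step 7: cell (1,0)='.' (+0 fires, +1 burnt)
  fire out at step 7

2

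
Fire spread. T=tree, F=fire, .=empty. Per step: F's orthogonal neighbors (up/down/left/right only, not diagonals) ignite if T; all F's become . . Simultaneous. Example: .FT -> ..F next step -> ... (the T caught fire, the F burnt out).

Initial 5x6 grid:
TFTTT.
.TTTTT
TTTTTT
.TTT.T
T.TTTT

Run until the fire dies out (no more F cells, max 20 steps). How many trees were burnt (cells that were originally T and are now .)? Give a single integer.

Answer: 23

Derivation:
Step 1: +3 fires, +1 burnt (F count now 3)
Step 2: +3 fires, +3 burnt (F count now 3)
Step 3: +5 fires, +3 burnt (F count now 5)
Step 4: +3 fires, +5 burnt (F count now 3)
Step 5: +4 fires, +3 burnt (F count now 4)
Step 6: +2 fires, +4 burnt (F count now 2)
Step 7: +2 fires, +2 burnt (F count now 2)
Step 8: +1 fires, +2 burnt (F count now 1)
Step 9: +0 fires, +1 burnt (F count now 0)
Fire out after step 9
Initially T: 24, now '.': 29
Total burnt (originally-T cells now '.'): 23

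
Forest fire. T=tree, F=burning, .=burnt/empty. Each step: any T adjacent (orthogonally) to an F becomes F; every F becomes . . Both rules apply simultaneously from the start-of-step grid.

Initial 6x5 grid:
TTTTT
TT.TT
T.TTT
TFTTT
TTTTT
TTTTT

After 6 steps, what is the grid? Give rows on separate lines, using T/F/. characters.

Step 1: 3 trees catch fire, 1 burn out
  TTTTT
  TT.TT
  T.TTT
  F.FTT
  TFTTT
  TTTTT
Step 2: 6 trees catch fire, 3 burn out
  TTTTT
  TT.TT
  F.FTT
  ...FT
  F.FTT
  TFTTT
Step 3: 6 trees catch fire, 6 burn out
  TTTTT
  FT.TT
  ...FT
  ....F
  ...FT
  F.FTT
Step 4: 6 trees catch fire, 6 burn out
  FTTTT
  .F.FT
  ....F
  .....
  ....F
  ...FT
Step 5: 4 trees catch fire, 6 burn out
  .FTFT
  ....F
  .....
  .....
  .....
  ....F
Step 6: 2 trees catch fire, 4 burn out
  ..F.F
  .....
  .....
  .....
  .....
  .....

..F.F
.....
.....
.....
.....
.....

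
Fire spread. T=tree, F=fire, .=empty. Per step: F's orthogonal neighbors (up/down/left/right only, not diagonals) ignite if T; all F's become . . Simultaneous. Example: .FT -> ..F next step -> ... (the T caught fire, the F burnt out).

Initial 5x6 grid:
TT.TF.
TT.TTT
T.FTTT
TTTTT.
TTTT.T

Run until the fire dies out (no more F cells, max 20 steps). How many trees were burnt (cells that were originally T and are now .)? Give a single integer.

Step 1: +4 fires, +2 burnt (F count now 4)
Step 2: +6 fires, +4 burnt (F count now 6)
Step 3: +5 fires, +6 burnt (F count now 5)
Step 4: +2 fires, +5 burnt (F count now 2)
Step 5: +1 fires, +2 burnt (F count now 1)
Step 6: +2 fires, +1 burnt (F count now 2)
Step 7: +1 fires, +2 burnt (F count now 1)
Step 8: +0 fires, +1 burnt (F count now 0)
Fire out after step 8
Initially T: 22, now '.': 29
Total burnt (originally-T cells now '.'): 21

Answer: 21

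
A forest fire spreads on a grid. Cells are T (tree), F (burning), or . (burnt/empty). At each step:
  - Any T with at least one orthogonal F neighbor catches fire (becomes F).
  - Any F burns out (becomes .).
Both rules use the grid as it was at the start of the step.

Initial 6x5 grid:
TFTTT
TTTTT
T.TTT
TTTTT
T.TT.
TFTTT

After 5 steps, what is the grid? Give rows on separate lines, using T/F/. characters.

Step 1: 5 trees catch fire, 2 burn out
  F.FTT
  TFTTT
  T.TTT
  TTTTT
  T.TT.
  F.FTT
Step 2: 6 trees catch fire, 5 burn out
  ...FT
  F.FTT
  T.TTT
  TTTTT
  F.FT.
  ...FT
Step 3: 8 trees catch fire, 6 burn out
  ....F
  ...FT
  F.FTT
  FTFTT
  ...F.
  ....F
Step 4: 4 trees catch fire, 8 burn out
  .....
  ....F
  ...FT
  .F.FT
  .....
  .....
Step 5: 2 trees catch fire, 4 burn out
  .....
  .....
  ....F
  ....F
  .....
  .....

.....
.....
....F
....F
.....
.....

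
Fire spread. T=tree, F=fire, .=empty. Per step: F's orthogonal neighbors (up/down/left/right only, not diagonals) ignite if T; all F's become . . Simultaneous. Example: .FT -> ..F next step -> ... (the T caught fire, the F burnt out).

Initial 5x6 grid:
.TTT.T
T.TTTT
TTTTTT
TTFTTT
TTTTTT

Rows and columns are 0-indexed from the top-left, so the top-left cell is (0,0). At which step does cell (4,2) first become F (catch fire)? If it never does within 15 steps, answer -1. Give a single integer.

Step 1: cell (4,2)='F' (+4 fires, +1 burnt)
  -> target ignites at step 1
Step 2: cell (4,2)='.' (+7 fires, +4 burnt)
Step 3: cell (4,2)='.' (+7 fires, +7 burnt)
Step 4: cell (4,2)='.' (+6 fires, +7 burnt)
Step 5: cell (4,2)='.' (+1 fires, +6 burnt)
Step 6: cell (4,2)='.' (+1 fires, +1 burnt)
Step 7: cell (4,2)='.' (+0 fires, +1 burnt)
  fire out at step 7

1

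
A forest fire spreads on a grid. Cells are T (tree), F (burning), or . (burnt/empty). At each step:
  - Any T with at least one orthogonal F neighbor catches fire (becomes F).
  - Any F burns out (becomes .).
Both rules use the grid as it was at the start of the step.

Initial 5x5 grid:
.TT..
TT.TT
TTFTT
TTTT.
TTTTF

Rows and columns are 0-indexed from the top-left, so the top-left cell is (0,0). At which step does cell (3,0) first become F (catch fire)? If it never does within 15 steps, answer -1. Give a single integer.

Step 1: cell (3,0)='T' (+4 fires, +2 burnt)
Step 2: cell (3,0)='T' (+7 fires, +4 burnt)
Step 3: cell (3,0)='F' (+5 fires, +7 burnt)
  -> target ignites at step 3
Step 4: cell (3,0)='.' (+2 fires, +5 burnt)
Step 5: cell (3,0)='.' (+0 fires, +2 burnt)
  fire out at step 5

3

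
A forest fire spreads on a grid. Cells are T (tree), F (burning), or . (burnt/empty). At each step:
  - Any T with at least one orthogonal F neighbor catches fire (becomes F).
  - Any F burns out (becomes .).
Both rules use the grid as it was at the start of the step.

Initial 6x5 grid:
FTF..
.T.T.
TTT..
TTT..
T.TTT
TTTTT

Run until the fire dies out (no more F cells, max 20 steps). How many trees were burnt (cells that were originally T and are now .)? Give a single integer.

Step 1: +1 fires, +2 burnt (F count now 1)
Step 2: +1 fires, +1 burnt (F count now 1)
Step 3: +1 fires, +1 burnt (F count now 1)
Step 4: +3 fires, +1 burnt (F count now 3)
Step 5: +2 fires, +3 burnt (F count now 2)
Step 6: +2 fires, +2 burnt (F count now 2)
Step 7: +3 fires, +2 burnt (F count now 3)
Step 8: +3 fires, +3 burnt (F count now 3)
Step 9: +1 fires, +3 burnt (F count now 1)
Step 10: +0 fires, +1 burnt (F count now 0)
Fire out after step 10
Initially T: 18, now '.': 29
Total burnt (originally-T cells now '.'): 17

Answer: 17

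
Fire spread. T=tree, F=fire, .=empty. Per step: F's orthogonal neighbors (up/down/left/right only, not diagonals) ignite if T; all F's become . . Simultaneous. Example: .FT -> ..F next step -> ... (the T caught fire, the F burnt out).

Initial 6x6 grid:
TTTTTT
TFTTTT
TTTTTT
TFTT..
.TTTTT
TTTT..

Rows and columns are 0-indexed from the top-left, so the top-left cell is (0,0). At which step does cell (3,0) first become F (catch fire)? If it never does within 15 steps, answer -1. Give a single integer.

Step 1: cell (3,0)='F' (+7 fires, +2 burnt)
  -> target ignites at step 1
Step 2: cell (3,0)='.' (+8 fires, +7 burnt)
Step 3: cell (3,0)='.' (+6 fires, +8 burnt)
Step 4: cell (3,0)='.' (+5 fires, +6 burnt)
Step 5: cell (3,0)='.' (+3 fires, +5 burnt)
Step 6: cell (3,0)='.' (+0 fires, +3 burnt)
  fire out at step 6

1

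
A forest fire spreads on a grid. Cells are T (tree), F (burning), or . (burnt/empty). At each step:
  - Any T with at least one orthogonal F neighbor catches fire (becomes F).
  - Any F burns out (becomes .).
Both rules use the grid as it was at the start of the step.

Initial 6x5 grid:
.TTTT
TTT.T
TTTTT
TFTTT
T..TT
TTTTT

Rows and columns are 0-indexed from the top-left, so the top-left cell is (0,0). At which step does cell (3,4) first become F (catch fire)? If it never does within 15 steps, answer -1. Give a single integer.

Step 1: cell (3,4)='T' (+3 fires, +1 burnt)
Step 2: cell (3,4)='T' (+5 fires, +3 burnt)
Step 3: cell (3,4)='F' (+7 fires, +5 burnt)
  -> target ignites at step 3
Step 4: cell (3,4)='.' (+5 fires, +7 burnt)
Step 5: cell (3,4)='.' (+4 fires, +5 burnt)
Step 6: cell (3,4)='.' (+1 fires, +4 burnt)
Step 7: cell (3,4)='.' (+0 fires, +1 burnt)
  fire out at step 7

3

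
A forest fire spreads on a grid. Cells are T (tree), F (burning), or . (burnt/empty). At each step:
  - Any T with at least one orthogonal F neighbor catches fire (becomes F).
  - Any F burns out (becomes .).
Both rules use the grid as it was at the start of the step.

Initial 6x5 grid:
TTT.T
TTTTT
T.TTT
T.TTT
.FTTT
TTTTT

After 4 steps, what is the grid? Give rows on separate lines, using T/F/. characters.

Step 1: 2 trees catch fire, 1 burn out
  TTT.T
  TTTTT
  T.TTT
  T.TTT
  ..FTT
  TFTTT
Step 2: 4 trees catch fire, 2 burn out
  TTT.T
  TTTTT
  T.TTT
  T.FTT
  ...FT
  F.FTT
Step 3: 4 trees catch fire, 4 burn out
  TTT.T
  TTTTT
  T.FTT
  T..FT
  ....F
  ...FT
Step 4: 4 trees catch fire, 4 burn out
  TTT.T
  TTFTT
  T..FT
  T...F
  .....
  ....F

TTT.T
TTFTT
T..FT
T...F
.....
....F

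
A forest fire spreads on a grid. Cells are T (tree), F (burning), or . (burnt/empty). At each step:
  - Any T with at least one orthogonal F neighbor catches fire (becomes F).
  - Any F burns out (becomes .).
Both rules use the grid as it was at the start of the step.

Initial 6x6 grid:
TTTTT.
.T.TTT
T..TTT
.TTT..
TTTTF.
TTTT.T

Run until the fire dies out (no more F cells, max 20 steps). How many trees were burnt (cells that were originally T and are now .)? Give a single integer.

Answer: 23

Derivation:
Step 1: +1 fires, +1 burnt (F count now 1)
Step 2: +3 fires, +1 burnt (F count now 3)
Step 3: +4 fires, +3 burnt (F count now 4)
Step 4: +5 fires, +4 burnt (F count now 5)
Step 5: +4 fires, +5 burnt (F count now 4)
Step 6: +3 fires, +4 burnt (F count now 3)
Step 7: +1 fires, +3 burnt (F count now 1)
Step 8: +2 fires, +1 burnt (F count now 2)
Step 9: +0 fires, +2 burnt (F count now 0)
Fire out after step 9
Initially T: 25, now '.': 34
Total burnt (originally-T cells now '.'): 23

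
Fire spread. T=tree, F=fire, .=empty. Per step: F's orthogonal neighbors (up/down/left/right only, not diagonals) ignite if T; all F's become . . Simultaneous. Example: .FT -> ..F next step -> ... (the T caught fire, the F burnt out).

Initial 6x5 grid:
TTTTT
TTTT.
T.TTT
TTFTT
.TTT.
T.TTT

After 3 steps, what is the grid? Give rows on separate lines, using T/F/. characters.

Step 1: 4 trees catch fire, 1 burn out
  TTTTT
  TTTT.
  T.FTT
  TF.FT
  .TFT.
  T.TTT
Step 2: 7 trees catch fire, 4 burn out
  TTTTT
  TTFT.
  T..FT
  F...F
  .F.F.
  T.FTT
Step 3: 6 trees catch fire, 7 burn out
  TTFTT
  TF.F.
  F...F
  .....
  .....
  T..FT

TTFTT
TF.F.
F...F
.....
.....
T..FT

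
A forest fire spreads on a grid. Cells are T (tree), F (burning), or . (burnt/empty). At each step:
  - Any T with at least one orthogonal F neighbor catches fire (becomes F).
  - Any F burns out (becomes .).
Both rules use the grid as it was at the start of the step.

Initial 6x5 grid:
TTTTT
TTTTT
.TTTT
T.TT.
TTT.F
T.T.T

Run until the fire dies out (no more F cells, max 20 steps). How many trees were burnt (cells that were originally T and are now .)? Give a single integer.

Answer: 1

Derivation:
Step 1: +1 fires, +1 burnt (F count now 1)
Step 2: +0 fires, +1 burnt (F count now 0)
Fire out after step 2
Initially T: 23, now '.': 8
Total burnt (originally-T cells now '.'): 1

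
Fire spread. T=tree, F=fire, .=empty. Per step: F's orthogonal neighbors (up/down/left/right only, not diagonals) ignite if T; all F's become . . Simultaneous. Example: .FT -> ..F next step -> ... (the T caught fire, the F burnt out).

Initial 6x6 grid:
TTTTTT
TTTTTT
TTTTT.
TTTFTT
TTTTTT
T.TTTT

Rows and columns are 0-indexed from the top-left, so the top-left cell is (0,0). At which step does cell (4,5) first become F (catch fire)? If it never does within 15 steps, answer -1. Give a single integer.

Step 1: cell (4,5)='T' (+4 fires, +1 burnt)
Step 2: cell (4,5)='T' (+8 fires, +4 burnt)
Step 3: cell (4,5)='F' (+9 fires, +8 burnt)
  -> target ignites at step 3
Step 4: cell (4,5)='.' (+7 fires, +9 burnt)
Step 5: cell (4,5)='.' (+4 fires, +7 burnt)
Step 6: cell (4,5)='.' (+1 fires, +4 burnt)
Step 7: cell (4,5)='.' (+0 fires, +1 burnt)
  fire out at step 7

3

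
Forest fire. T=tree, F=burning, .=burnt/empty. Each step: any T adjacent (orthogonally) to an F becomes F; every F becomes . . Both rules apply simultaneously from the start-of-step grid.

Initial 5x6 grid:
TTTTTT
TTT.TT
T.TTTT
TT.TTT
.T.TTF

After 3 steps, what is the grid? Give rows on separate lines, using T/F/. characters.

Step 1: 2 trees catch fire, 1 burn out
  TTTTTT
  TTT.TT
  T.TTTT
  TT.TTF
  .T.TF.
Step 2: 3 trees catch fire, 2 burn out
  TTTTTT
  TTT.TT
  T.TTTF
  TT.TF.
  .T.F..
Step 3: 3 trees catch fire, 3 burn out
  TTTTTT
  TTT.TF
  T.TTF.
  TT.F..
  .T....

TTTTTT
TTT.TF
T.TTF.
TT.F..
.T....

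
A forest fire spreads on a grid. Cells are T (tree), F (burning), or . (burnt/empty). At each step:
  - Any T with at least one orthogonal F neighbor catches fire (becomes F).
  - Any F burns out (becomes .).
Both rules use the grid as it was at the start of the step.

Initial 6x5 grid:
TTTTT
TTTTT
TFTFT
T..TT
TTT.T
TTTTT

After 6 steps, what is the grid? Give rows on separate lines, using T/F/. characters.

Step 1: 6 trees catch fire, 2 burn out
  TTTTT
  TFTFT
  F.F.F
  T..FT
  TTT.T
  TTTTT
Step 2: 7 trees catch fire, 6 burn out
  TFTFT
  F.F.F
  .....
  F...F
  TTT.T
  TTTTT
Step 3: 5 trees catch fire, 7 burn out
  F.F.F
  .....
  .....
  .....
  FTT.F
  TTTTT
Step 4: 3 trees catch fire, 5 burn out
  .....
  .....
  .....
  .....
  .FT..
  FTTTF
Step 5: 3 trees catch fire, 3 burn out
  .....
  .....
  .....
  .....
  ..F..
  .FTF.
Step 6: 1 trees catch fire, 3 burn out
  .....
  .....
  .....
  .....
  .....
  ..F..

.....
.....
.....
.....
.....
..F..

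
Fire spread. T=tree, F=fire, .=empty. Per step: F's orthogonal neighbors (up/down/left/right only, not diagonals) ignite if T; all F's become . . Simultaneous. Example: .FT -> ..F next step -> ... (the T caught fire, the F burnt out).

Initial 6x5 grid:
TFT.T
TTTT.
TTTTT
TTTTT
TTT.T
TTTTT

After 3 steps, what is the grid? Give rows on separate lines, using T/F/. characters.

Step 1: 3 trees catch fire, 1 burn out
  F.F.T
  TFTT.
  TTTTT
  TTTTT
  TTT.T
  TTTTT
Step 2: 3 trees catch fire, 3 burn out
  ....T
  F.FT.
  TFTTT
  TTTTT
  TTT.T
  TTTTT
Step 3: 4 trees catch fire, 3 burn out
  ....T
  ...F.
  F.FTT
  TFTTT
  TTT.T
  TTTTT

....T
...F.
F.FTT
TFTTT
TTT.T
TTTTT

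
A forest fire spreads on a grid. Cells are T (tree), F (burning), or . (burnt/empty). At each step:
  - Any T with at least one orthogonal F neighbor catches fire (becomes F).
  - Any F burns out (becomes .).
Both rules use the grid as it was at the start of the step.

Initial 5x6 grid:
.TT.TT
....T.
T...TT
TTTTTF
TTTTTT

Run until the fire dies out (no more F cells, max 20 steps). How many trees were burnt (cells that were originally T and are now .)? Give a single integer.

Answer: 17

Derivation:
Step 1: +3 fires, +1 burnt (F count now 3)
Step 2: +3 fires, +3 burnt (F count now 3)
Step 3: +3 fires, +3 burnt (F count now 3)
Step 4: +3 fires, +3 burnt (F count now 3)
Step 5: +3 fires, +3 burnt (F count now 3)
Step 6: +2 fires, +3 burnt (F count now 2)
Step 7: +0 fires, +2 burnt (F count now 0)
Fire out after step 7
Initially T: 19, now '.': 28
Total burnt (originally-T cells now '.'): 17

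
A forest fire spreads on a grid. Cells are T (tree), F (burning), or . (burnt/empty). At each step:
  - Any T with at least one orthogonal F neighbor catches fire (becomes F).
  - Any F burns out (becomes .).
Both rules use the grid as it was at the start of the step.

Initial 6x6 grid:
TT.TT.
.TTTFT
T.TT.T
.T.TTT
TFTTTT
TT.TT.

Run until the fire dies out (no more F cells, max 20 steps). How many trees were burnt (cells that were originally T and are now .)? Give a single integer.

Answer: 24

Derivation:
Step 1: +7 fires, +2 burnt (F count now 7)
Step 2: +6 fires, +7 burnt (F count now 6)
Step 3: +6 fires, +6 burnt (F count now 6)
Step 4: +4 fires, +6 burnt (F count now 4)
Step 5: +1 fires, +4 burnt (F count now 1)
Step 6: +0 fires, +1 burnt (F count now 0)
Fire out after step 6
Initially T: 25, now '.': 35
Total burnt (originally-T cells now '.'): 24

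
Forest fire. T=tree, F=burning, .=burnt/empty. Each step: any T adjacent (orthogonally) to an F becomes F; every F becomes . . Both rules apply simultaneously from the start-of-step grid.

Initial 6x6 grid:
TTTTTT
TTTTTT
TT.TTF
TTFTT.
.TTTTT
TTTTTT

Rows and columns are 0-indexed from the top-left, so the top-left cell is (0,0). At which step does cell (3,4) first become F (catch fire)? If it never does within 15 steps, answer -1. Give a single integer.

Step 1: cell (3,4)='T' (+5 fires, +2 burnt)
Step 2: cell (3,4)='F' (+9 fires, +5 burnt)
  -> target ignites at step 2
Step 3: cell (3,4)='.' (+7 fires, +9 burnt)
Step 4: cell (3,4)='.' (+7 fires, +7 burnt)
Step 5: cell (3,4)='.' (+3 fires, +7 burnt)
Step 6: cell (3,4)='.' (+0 fires, +3 burnt)
  fire out at step 6

2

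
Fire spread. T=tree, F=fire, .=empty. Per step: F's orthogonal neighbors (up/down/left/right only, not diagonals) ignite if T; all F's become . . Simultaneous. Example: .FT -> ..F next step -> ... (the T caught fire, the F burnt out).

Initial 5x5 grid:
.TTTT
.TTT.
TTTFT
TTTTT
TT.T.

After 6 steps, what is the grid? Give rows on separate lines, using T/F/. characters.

Step 1: 4 trees catch fire, 1 burn out
  .TTTT
  .TTF.
  TTF.F
  TTTFT
  TT.T.
Step 2: 6 trees catch fire, 4 burn out
  .TTFT
  .TF..
  TF...
  TTF.F
  TT.F.
Step 3: 5 trees catch fire, 6 burn out
  .TF.F
  .F...
  F....
  TF...
  TT...
Step 4: 3 trees catch fire, 5 burn out
  .F...
  .....
  .....
  F....
  TF...
Step 5: 1 trees catch fire, 3 burn out
  .....
  .....
  .....
  .....
  F....
Step 6: 0 trees catch fire, 1 burn out
  .....
  .....
  .....
  .....
  .....

.....
.....
.....
.....
.....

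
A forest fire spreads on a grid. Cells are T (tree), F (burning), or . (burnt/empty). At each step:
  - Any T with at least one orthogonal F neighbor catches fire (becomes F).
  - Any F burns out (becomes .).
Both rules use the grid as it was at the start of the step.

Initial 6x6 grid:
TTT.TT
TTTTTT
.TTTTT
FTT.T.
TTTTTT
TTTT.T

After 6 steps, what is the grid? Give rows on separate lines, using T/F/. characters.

Step 1: 2 trees catch fire, 1 burn out
  TTT.TT
  TTTTTT
  .TTTTT
  .FT.T.
  FTTTTT
  TTTT.T
Step 2: 4 trees catch fire, 2 burn out
  TTT.TT
  TTTTTT
  .FTTTT
  ..F.T.
  .FTTTT
  FTTT.T
Step 3: 4 trees catch fire, 4 burn out
  TTT.TT
  TFTTTT
  ..FTTT
  ....T.
  ..FTTT
  .FTT.T
Step 4: 6 trees catch fire, 4 burn out
  TFT.TT
  F.FTTT
  ...FTT
  ....T.
  ...FTT
  ..FT.T
Step 5: 6 trees catch fire, 6 burn out
  F.F.TT
  ...FTT
  ....FT
  ....T.
  ....FT
  ...F.T
Step 6: 4 trees catch fire, 6 burn out
  ....TT
  ....FT
  .....F
  ....F.
  .....F
  .....T

....TT
....FT
.....F
....F.
.....F
.....T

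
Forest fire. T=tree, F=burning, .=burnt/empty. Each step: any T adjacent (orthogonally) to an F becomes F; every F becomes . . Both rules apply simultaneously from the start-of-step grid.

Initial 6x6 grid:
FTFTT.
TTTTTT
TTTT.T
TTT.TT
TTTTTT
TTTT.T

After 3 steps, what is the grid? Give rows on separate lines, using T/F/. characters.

Step 1: 4 trees catch fire, 2 burn out
  .F.FT.
  FTFTTT
  TTTT.T
  TTT.TT
  TTTTTT
  TTTT.T
Step 2: 5 trees catch fire, 4 burn out
  ....F.
  .F.FTT
  FTFT.T
  TTT.TT
  TTTTTT
  TTTT.T
Step 3: 5 trees catch fire, 5 burn out
  ......
  ....FT
  .F.F.T
  FTF.TT
  TTTTTT
  TTTT.T

......
....FT
.F.F.T
FTF.TT
TTTTTT
TTTT.T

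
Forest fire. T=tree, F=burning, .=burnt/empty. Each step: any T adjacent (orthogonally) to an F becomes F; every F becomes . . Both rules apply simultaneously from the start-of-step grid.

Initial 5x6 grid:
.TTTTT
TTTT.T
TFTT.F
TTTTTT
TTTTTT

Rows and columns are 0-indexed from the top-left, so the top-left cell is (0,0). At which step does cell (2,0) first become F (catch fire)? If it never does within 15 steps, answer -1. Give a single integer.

Step 1: cell (2,0)='F' (+6 fires, +2 burnt)
  -> target ignites at step 1
Step 2: cell (2,0)='.' (+10 fires, +6 burnt)
Step 3: cell (2,0)='.' (+7 fires, +10 burnt)
Step 4: cell (2,0)='.' (+2 fires, +7 burnt)
Step 5: cell (2,0)='.' (+0 fires, +2 burnt)
  fire out at step 5

1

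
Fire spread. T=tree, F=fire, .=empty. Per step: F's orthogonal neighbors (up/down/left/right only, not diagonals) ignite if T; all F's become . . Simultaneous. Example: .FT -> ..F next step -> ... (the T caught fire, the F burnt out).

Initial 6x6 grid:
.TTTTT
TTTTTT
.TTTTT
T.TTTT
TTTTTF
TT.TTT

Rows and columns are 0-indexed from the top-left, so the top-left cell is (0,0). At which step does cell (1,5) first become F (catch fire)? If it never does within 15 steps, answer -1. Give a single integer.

Step 1: cell (1,5)='T' (+3 fires, +1 burnt)
Step 2: cell (1,5)='T' (+4 fires, +3 burnt)
Step 3: cell (1,5)='F' (+5 fires, +4 burnt)
  -> target ignites at step 3
Step 4: cell (1,5)='.' (+5 fires, +5 burnt)
Step 5: cell (1,5)='.' (+5 fires, +5 burnt)
Step 6: cell (1,5)='.' (+5 fires, +5 burnt)
Step 7: cell (1,5)='.' (+2 fires, +5 burnt)
Step 8: cell (1,5)='.' (+2 fires, +2 burnt)
Step 9: cell (1,5)='.' (+0 fires, +2 burnt)
  fire out at step 9

3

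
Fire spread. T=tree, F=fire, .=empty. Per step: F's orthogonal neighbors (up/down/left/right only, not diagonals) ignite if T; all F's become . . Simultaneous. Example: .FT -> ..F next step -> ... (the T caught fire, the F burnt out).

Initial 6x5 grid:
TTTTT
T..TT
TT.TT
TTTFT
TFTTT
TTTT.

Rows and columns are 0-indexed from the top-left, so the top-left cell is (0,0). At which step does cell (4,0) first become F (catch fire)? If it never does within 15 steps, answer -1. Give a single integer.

Step 1: cell (4,0)='F' (+8 fires, +2 burnt)
  -> target ignites at step 1
Step 2: cell (4,0)='.' (+8 fires, +8 burnt)
Step 3: cell (4,0)='.' (+3 fires, +8 burnt)
Step 4: cell (4,0)='.' (+3 fires, +3 burnt)
Step 5: cell (4,0)='.' (+2 fires, +3 burnt)
Step 6: cell (4,0)='.' (+0 fires, +2 burnt)
  fire out at step 6

1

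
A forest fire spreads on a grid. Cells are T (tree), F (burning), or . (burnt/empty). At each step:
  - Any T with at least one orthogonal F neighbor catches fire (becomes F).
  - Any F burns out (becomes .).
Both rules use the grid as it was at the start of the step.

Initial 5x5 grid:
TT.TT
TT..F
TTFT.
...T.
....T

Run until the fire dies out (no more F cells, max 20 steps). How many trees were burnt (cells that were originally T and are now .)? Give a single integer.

Step 1: +3 fires, +2 burnt (F count now 3)
Step 2: +4 fires, +3 burnt (F count now 4)
Step 3: +2 fires, +4 burnt (F count now 2)
Step 4: +1 fires, +2 burnt (F count now 1)
Step 5: +0 fires, +1 burnt (F count now 0)
Fire out after step 5
Initially T: 11, now '.': 24
Total burnt (originally-T cells now '.'): 10

Answer: 10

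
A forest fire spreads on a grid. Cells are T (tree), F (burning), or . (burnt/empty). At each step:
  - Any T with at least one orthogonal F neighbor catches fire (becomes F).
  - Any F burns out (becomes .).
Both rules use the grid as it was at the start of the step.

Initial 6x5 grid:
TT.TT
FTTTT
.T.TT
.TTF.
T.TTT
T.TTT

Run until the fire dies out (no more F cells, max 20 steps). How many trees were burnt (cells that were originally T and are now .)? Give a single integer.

Answer: 19

Derivation:
Step 1: +5 fires, +2 burnt (F count now 5)
Step 2: +9 fires, +5 burnt (F count now 9)
Step 3: +4 fires, +9 burnt (F count now 4)
Step 4: +1 fires, +4 burnt (F count now 1)
Step 5: +0 fires, +1 burnt (F count now 0)
Fire out after step 5
Initially T: 21, now '.': 28
Total burnt (originally-T cells now '.'): 19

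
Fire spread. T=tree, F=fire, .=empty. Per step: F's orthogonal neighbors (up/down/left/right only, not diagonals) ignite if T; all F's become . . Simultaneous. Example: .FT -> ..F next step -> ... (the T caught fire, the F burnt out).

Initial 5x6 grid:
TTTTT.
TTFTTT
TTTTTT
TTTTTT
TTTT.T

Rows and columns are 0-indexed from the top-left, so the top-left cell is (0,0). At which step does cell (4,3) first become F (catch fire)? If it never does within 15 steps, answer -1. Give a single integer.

Step 1: cell (4,3)='T' (+4 fires, +1 burnt)
Step 2: cell (4,3)='T' (+7 fires, +4 burnt)
Step 3: cell (4,3)='T' (+8 fires, +7 burnt)
Step 4: cell (4,3)='F' (+5 fires, +8 burnt)
  -> target ignites at step 4
Step 5: cell (4,3)='.' (+2 fires, +5 burnt)
Step 6: cell (4,3)='.' (+1 fires, +2 burnt)
Step 7: cell (4,3)='.' (+0 fires, +1 burnt)
  fire out at step 7

4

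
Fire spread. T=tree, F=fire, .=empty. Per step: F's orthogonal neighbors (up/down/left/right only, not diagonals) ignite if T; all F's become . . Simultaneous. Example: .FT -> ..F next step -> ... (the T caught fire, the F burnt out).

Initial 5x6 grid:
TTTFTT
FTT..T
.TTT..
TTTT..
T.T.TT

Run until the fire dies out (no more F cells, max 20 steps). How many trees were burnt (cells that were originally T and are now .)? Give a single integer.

Step 1: +4 fires, +2 burnt (F count now 4)
Step 2: +4 fires, +4 burnt (F count now 4)
Step 3: +3 fires, +4 burnt (F count now 3)
Step 4: +3 fires, +3 burnt (F count now 3)
Step 5: +3 fires, +3 burnt (F count now 3)
Step 6: +0 fires, +3 burnt (F count now 0)
Fire out after step 6
Initially T: 19, now '.': 28
Total burnt (originally-T cells now '.'): 17

Answer: 17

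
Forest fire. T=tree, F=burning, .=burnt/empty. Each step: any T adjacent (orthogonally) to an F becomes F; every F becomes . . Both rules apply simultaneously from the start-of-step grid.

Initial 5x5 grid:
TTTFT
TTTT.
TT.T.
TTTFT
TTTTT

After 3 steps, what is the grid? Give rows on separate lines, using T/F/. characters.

Step 1: 7 trees catch fire, 2 burn out
  TTF.F
  TTTF.
  TT.F.
  TTF.F
  TTTFT
Step 2: 5 trees catch fire, 7 burn out
  TF...
  TTF..
  TT...
  TF...
  TTF.F
Step 3: 5 trees catch fire, 5 burn out
  F....
  TF...
  TF...
  F....
  TF...

F....
TF...
TF...
F....
TF...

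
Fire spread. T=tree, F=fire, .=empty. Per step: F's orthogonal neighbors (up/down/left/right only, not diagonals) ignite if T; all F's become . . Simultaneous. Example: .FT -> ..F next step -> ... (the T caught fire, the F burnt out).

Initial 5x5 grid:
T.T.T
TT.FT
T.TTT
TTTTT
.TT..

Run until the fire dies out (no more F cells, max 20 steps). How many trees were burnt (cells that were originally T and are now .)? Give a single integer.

Answer: 16

Derivation:
Step 1: +2 fires, +1 burnt (F count now 2)
Step 2: +4 fires, +2 burnt (F count now 4)
Step 3: +2 fires, +4 burnt (F count now 2)
Step 4: +2 fires, +2 burnt (F count now 2)
Step 5: +2 fires, +2 burnt (F count now 2)
Step 6: +1 fires, +2 burnt (F count now 1)
Step 7: +1 fires, +1 burnt (F count now 1)
Step 8: +2 fires, +1 burnt (F count now 2)
Step 9: +0 fires, +2 burnt (F count now 0)
Fire out after step 9
Initially T: 17, now '.': 24
Total burnt (originally-T cells now '.'): 16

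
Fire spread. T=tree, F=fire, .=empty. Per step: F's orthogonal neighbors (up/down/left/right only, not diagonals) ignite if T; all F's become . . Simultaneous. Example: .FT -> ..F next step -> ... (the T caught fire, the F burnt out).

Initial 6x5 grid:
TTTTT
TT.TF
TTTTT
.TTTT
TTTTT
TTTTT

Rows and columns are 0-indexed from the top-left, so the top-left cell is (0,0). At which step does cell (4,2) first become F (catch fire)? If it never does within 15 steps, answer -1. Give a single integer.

Step 1: cell (4,2)='T' (+3 fires, +1 burnt)
Step 2: cell (4,2)='T' (+3 fires, +3 burnt)
Step 3: cell (4,2)='T' (+4 fires, +3 burnt)
Step 4: cell (4,2)='T' (+5 fires, +4 burnt)
Step 5: cell (4,2)='F' (+6 fires, +5 burnt)
  -> target ignites at step 5
Step 6: cell (4,2)='.' (+3 fires, +6 burnt)
Step 7: cell (4,2)='.' (+2 fires, +3 burnt)
Step 8: cell (4,2)='.' (+1 fires, +2 burnt)
Step 9: cell (4,2)='.' (+0 fires, +1 burnt)
  fire out at step 9

5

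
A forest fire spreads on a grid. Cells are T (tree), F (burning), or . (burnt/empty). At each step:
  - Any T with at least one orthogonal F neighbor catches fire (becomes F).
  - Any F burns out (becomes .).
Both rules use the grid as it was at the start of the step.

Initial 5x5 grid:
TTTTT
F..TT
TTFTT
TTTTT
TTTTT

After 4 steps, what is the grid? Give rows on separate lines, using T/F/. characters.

Step 1: 5 trees catch fire, 2 burn out
  FTTTT
  ...TT
  FF.FT
  TTFTT
  TTTTT
Step 2: 7 trees catch fire, 5 burn out
  .FTTT
  ...FT
  ....F
  FF.FT
  TTFTT
Step 3: 7 trees catch fire, 7 burn out
  ..FFT
  ....F
  .....
  ....F
  FF.FT
Step 4: 2 trees catch fire, 7 burn out
  ....F
  .....
  .....
  .....
  ....F

....F
.....
.....
.....
....F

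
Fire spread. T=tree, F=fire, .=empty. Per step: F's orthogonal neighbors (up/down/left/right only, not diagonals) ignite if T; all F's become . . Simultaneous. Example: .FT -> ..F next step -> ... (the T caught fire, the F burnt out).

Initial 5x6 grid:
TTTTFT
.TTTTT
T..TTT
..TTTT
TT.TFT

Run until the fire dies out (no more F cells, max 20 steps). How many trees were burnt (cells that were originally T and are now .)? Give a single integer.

Step 1: +6 fires, +2 burnt (F count now 6)
Step 2: +6 fires, +6 burnt (F count now 6)
Step 3: +5 fires, +6 burnt (F count now 5)
Step 4: +2 fires, +5 burnt (F count now 2)
Step 5: +0 fires, +2 burnt (F count now 0)
Fire out after step 5
Initially T: 22, now '.': 27
Total burnt (originally-T cells now '.'): 19

Answer: 19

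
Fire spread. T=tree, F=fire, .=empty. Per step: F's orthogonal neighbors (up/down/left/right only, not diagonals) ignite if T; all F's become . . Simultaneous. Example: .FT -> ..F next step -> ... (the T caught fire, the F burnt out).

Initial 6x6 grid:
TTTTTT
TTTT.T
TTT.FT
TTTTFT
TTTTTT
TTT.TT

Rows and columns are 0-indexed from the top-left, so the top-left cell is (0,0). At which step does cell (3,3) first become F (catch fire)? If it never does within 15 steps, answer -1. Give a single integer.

Step 1: cell (3,3)='F' (+4 fires, +2 burnt)
  -> target ignites at step 1
Step 2: cell (3,3)='.' (+5 fires, +4 burnt)
Step 3: cell (3,3)='.' (+5 fires, +5 burnt)
Step 4: cell (3,3)='.' (+6 fires, +5 burnt)
Step 5: cell (3,3)='.' (+7 fires, +6 burnt)
Step 6: cell (3,3)='.' (+3 fires, +7 burnt)
Step 7: cell (3,3)='.' (+1 fires, +3 burnt)
Step 8: cell (3,3)='.' (+0 fires, +1 burnt)
  fire out at step 8

1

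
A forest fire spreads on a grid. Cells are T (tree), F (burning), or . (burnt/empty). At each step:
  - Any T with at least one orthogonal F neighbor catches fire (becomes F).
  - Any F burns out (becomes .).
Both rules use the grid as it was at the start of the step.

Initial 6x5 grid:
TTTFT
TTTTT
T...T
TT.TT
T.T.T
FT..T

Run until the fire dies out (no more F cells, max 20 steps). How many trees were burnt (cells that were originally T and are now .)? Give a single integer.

Step 1: +5 fires, +2 burnt (F count now 5)
Step 2: +4 fires, +5 burnt (F count now 4)
Step 3: +5 fires, +4 burnt (F count now 5)
Step 4: +2 fires, +5 burnt (F count now 2)
Step 5: +2 fires, +2 burnt (F count now 2)
Step 6: +1 fires, +2 burnt (F count now 1)
Step 7: +0 fires, +1 burnt (F count now 0)
Fire out after step 7
Initially T: 20, now '.': 29
Total burnt (originally-T cells now '.'): 19

Answer: 19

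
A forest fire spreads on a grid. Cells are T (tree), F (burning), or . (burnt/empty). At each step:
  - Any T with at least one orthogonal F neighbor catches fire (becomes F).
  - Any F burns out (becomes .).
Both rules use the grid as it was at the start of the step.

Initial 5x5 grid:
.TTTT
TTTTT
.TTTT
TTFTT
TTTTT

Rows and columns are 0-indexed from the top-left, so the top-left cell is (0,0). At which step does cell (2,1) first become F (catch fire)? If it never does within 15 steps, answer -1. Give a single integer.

Step 1: cell (2,1)='T' (+4 fires, +1 burnt)
Step 2: cell (2,1)='F' (+7 fires, +4 burnt)
  -> target ignites at step 2
Step 3: cell (2,1)='.' (+6 fires, +7 burnt)
Step 4: cell (2,1)='.' (+4 fires, +6 burnt)
Step 5: cell (2,1)='.' (+1 fires, +4 burnt)
Step 6: cell (2,1)='.' (+0 fires, +1 burnt)
  fire out at step 6

2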